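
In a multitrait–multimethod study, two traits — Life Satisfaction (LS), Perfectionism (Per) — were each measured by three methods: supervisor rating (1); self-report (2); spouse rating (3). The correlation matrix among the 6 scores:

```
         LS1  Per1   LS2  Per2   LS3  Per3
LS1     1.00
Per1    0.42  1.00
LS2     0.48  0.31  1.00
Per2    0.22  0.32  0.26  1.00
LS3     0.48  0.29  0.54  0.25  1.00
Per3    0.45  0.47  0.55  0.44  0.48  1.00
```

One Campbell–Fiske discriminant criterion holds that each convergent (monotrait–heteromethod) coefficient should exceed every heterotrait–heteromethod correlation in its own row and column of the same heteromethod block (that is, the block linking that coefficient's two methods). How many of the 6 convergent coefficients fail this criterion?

2

Each convergent coefficient versus the relevant comparison correlations:
LS (methods 1·2): 0.48 vs {0.22, 0.31} → pass.
LS (methods 1·3): 0.48 vs {0.45, 0.29} → pass.
LS (methods 2·3): 0.54 vs {0.55, 0.25} → fail.
Per (methods 1·2): 0.32 vs {0.31, 0.22} → pass.
Per (methods 1·3): 0.47 vs {0.29, 0.45} → pass.
Per (methods 2·3): 0.44 vs {0.25, 0.55} → fail.
2 of 6 fail.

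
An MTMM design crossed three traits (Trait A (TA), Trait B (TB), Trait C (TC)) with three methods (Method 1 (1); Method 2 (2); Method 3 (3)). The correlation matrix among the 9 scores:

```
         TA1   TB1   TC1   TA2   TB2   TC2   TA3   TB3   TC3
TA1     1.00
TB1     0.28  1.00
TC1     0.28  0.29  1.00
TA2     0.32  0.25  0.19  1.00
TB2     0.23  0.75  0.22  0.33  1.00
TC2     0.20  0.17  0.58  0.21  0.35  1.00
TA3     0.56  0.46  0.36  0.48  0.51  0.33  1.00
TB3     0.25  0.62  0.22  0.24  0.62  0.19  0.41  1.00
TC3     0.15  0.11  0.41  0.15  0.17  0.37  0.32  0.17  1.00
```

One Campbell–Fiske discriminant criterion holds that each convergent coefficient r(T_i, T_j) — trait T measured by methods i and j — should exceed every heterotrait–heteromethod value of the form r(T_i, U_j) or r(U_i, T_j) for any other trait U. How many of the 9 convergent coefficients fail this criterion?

1

Checking each validity diagonal entry against its comparison values:
TA (methods 1·2): 0.32 vs {0.23, 0.25, 0.20, 0.19} → pass.
TA (methods 1·3): 0.56 vs {0.25, 0.46, 0.15, 0.36} → pass.
TA (methods 2·3): 0.48 vs {0.24, 0.51, 0.15, 0.33} → fail.
TB (methods 1·2): 0.75 vs {0.25, 0.23, 0.17, 0.22} → pass.
TB (methods 1·3): 0.62 vs {0.46, 0.25, 0.11, 0.22} → pass.
TB (methods 2·3): 0.62 vs {0.51, 0.24, 0.17, 0.19} → pass.
TC (methods 1·2): 0.58 vs {0.19, 0.20, 0.22, 0.17} → pass.
TC (methods 1·3): 0.41 vs {0.36, 0.15, 0.22, 0.11} → pass.
TC (methods 2·3): 0.37 vs {0.33, 0.15, 0.19, 0.17} → pass.
1 of 9 fail.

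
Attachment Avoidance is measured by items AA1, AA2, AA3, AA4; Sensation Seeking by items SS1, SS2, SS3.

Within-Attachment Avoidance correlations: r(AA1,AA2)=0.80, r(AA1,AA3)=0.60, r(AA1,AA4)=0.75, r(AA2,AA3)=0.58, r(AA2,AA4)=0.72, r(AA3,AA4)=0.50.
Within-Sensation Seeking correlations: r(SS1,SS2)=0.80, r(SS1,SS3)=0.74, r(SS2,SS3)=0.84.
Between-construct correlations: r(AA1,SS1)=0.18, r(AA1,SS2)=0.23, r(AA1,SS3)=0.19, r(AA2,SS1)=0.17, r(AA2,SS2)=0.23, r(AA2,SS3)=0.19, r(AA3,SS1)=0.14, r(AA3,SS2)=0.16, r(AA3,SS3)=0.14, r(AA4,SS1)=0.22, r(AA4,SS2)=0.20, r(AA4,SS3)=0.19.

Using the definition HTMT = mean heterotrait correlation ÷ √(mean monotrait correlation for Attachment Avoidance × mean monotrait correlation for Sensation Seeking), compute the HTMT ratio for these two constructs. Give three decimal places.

Between-construct mean = 2.24/12 = 0.1867.
Mean within-AA = 3.95/6 = 0.6583; mean within-SS = 2.38/3 = 0.7933.
Geometric mean = √(0.6583 × 0.7933) = 0.7227.
HTMT = 0.1867 / 0.7227 = 0.258.

0.258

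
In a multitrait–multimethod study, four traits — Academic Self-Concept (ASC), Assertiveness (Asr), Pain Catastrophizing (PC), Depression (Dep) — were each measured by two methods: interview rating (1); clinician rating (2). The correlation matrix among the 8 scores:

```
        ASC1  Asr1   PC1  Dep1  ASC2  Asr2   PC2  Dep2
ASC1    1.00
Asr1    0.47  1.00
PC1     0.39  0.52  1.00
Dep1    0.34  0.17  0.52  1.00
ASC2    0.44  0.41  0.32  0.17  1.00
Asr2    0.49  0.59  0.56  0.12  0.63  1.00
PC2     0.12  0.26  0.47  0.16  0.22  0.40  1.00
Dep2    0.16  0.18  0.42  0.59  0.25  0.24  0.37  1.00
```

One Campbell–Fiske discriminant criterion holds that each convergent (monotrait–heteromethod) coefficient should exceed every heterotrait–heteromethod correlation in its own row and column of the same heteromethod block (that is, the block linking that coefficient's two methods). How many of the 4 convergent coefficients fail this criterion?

Each convergent coefficient versus the relevant comparison correlations:
ASC (methods 1·2): 0.44 vs {0.49, 0.41, 0.12, 0.32, 0.16, 0.17} → fail.
Asr (methods 1·2): 0.59 vs {0.41, 0.49, 0.26, 0.56, 0.18, 0.12} → pass.
PC (methods 1·2): 0.47 vs {0.32, 0.12, 0.56, 0.26, 0.42, 0.16} → fail.
Dep (methods 1·2): 0.59 vs {0.17, 0.16, 0.12, 0.18, 0.16, 0.42} → pass.
2 of 4 fail.

2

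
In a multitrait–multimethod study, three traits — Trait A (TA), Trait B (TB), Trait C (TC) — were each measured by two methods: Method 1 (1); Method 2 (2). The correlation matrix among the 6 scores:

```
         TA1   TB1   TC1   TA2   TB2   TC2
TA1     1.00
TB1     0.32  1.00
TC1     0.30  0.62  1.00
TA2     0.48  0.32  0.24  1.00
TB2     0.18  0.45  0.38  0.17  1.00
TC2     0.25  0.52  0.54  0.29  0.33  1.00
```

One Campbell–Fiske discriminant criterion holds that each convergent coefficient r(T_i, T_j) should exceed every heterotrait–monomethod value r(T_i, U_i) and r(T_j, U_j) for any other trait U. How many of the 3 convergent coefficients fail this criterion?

2

Convergent coefficients and their comparison sets:
TA (methods 1·2): 0.48 vs {0.32, 0.17, 0.30, 0.29} → pass.
TB (methods 1·2): 0.45 vs {0.32, 0.17, 0.62, 0.33} → fail.
TC (methods 1·2): 0.54 vs {0.30, 0.29, 0.62, 0.33} → fail.
2 of 3 fail.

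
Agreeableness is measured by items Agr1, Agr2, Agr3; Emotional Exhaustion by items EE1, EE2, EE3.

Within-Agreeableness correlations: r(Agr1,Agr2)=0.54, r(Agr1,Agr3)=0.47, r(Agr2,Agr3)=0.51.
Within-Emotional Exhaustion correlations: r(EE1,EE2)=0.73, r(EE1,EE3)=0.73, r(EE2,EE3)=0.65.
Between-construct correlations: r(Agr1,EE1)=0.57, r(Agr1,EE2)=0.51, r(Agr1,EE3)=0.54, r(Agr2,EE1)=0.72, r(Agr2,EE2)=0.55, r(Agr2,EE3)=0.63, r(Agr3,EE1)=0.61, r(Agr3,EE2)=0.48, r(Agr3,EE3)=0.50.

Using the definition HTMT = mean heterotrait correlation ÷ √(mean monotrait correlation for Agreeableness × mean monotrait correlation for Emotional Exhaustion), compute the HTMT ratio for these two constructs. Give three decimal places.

Mean heterotrait r = 5.11/9 = 0.5678.
Mean within-Agr = 1.52/3 = 0.5067; mean within-EE = 2.11/3 = 0.7033.
Geometric mean = √(0.5067 × 0.7033) = 0.5970.
HTMT = 0.5678 / 0.5970 = 0.951.

0.951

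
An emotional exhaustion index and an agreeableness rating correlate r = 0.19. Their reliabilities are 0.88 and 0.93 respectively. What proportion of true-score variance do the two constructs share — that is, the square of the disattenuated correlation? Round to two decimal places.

0.04

Disattenuated r = 0.19 / √(0.88 × 0.93) = 0.19 / 0.9047 = 0.2100.
Shared true-score variance = 0.2100² = 0.0441 ≈ 0.04.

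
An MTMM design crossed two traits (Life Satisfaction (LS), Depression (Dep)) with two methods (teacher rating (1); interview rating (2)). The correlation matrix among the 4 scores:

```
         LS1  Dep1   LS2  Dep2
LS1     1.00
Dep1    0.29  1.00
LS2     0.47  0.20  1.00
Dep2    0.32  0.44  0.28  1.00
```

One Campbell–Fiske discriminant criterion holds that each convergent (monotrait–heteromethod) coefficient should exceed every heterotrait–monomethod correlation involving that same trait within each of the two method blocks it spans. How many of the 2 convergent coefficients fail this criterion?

Each convergent coefficient versus the relevant comparison correlations:
LS (methods 1·2): 0.47 vs {0.29, 0.28} → pass.
Dep (methods 1·2): 0.44 vs {0.29, 0.28} → pass.
0 of 2 fail.

0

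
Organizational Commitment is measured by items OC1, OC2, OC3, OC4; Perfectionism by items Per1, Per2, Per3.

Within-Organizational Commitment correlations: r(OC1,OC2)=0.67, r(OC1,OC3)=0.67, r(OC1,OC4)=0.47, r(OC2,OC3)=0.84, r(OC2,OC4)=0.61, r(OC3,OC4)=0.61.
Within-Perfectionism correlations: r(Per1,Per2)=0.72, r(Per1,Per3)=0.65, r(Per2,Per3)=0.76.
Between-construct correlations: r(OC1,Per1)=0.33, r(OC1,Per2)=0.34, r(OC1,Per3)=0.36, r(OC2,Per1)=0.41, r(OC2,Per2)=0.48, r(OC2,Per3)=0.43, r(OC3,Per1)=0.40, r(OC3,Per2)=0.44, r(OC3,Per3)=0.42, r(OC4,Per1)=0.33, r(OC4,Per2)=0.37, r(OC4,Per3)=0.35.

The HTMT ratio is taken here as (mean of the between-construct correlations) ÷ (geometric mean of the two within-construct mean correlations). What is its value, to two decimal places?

Mean heterotrait r = 4.66/12 = 0.3883.
Mean within-OC = 3.87/6 = 0.6450; mean within-Per = 2.13/3 = 0.7100.
Geometric mean = √(0.6450 × 0.7100) = 0.6767.
HTMT = 0.3883 / 0.6767 = 0.57.

0.57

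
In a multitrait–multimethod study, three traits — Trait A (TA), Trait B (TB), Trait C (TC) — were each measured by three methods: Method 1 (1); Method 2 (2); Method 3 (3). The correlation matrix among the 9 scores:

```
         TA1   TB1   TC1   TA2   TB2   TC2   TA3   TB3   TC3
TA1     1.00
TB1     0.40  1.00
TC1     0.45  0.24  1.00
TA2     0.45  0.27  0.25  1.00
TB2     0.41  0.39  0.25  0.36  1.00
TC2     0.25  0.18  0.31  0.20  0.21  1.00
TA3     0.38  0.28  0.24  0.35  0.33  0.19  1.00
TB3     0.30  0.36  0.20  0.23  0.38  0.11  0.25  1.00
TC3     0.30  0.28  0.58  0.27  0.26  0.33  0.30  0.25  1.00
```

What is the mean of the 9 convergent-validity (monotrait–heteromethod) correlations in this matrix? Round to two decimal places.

Convergent values: 0.45, 0.38, 0.35, 0.39, 0.36, 0.38, 0.31, 0.58, 0.33; mean = 3.53/9 = 0.39.

0.39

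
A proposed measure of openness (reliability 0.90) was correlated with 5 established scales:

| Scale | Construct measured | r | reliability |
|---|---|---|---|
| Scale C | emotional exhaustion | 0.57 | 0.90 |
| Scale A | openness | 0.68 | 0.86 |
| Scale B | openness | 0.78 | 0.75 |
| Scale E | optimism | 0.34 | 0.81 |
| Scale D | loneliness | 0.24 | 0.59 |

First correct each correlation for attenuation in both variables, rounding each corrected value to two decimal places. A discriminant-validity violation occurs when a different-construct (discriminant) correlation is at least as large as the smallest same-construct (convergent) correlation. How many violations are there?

0

Disattenuated r (r / √(r_scale · r_new)):
  Scale C (disc): 0.57 / √(0.90·0.90) = 0.63
  Scale A (conv): 0.68 / √(0.86·0.90) = 0.77
  Scale B (conv): 0.78 / √(0.75·0.90) = 0.95
  Scale E (disc): 0.34 / √(0.81·0.90) = 0.40
  Scale D (disc): 0.24 / √(0.59·0.90) = 0.33
Smallest convergent = 0.77. Discriminant values: 0.63, 0.40, 0.33; count ≥ 0.77 → 0.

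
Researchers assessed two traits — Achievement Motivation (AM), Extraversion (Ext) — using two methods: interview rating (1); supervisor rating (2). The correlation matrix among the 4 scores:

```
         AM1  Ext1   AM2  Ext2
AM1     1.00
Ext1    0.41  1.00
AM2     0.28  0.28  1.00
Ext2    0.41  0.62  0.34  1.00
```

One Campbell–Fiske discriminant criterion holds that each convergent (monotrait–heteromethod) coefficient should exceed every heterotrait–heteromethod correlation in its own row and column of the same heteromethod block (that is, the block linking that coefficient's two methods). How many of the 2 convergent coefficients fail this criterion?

Each convergent coefficient versus the relevant comparison correlations:
AM (methods 1·2): 0.28 vs {0.41, 0.28} → fail.
Ext (methods 1·2): 0.62 vs {0.28, 0.41} → pass.
1 of 2 fail.

1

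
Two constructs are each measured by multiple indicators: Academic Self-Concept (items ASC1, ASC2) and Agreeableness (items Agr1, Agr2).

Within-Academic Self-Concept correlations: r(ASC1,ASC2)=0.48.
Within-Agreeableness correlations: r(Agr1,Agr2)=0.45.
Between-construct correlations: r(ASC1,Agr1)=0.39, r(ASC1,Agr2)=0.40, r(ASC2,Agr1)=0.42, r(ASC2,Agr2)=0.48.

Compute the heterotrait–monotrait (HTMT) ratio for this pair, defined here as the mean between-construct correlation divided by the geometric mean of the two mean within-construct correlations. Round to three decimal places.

Between-construct mean = 1.69/4 = 0.4225.
Mean within-ASC = 0.48/1 = 0.4800; mean within-Agr = 0.45/1 = 0.4500.
Geometric mean = √(0.4800 × 0.4500) = 0.4648.
HTMT = 0.4225 / 0.4648 = 0.909.

0.909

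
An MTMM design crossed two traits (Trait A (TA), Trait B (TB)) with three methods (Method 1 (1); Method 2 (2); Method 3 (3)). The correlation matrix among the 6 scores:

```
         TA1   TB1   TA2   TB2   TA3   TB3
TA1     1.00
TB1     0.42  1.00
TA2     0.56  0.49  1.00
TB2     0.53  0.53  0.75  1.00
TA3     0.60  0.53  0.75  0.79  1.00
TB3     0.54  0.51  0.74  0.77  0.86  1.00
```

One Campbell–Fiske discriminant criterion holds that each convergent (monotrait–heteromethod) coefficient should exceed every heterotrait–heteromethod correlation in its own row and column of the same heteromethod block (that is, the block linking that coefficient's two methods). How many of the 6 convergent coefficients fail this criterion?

Checking each validity diagonal entry against its comparison values:
TA (methods 1·2): 0.56 vs {0.53, 0.49} → pass.
TA (methods 1·3): 0.60 vs {0.54, 0.53} → pass.
TA (methods 2·3): 0.75 vs {0.74, 0.79} → fail.
TB (methods 1·2): 0.53 vs {0.49, 0.53} → fail.
TB (methods 1·3): 0.51 vs {0.53, 0.54} → fail.
TB (methods 2·3): 0.77 vs {0.79, 0.74} → fail.
4 of 6 fail.

4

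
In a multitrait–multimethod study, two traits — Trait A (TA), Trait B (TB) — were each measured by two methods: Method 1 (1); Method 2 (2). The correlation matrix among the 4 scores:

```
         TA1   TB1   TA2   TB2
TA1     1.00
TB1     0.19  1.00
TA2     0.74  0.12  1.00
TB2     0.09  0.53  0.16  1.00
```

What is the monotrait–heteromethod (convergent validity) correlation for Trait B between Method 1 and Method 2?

0.53

Same trait (TB), different methods: r(TB1, TB2) = 0.53.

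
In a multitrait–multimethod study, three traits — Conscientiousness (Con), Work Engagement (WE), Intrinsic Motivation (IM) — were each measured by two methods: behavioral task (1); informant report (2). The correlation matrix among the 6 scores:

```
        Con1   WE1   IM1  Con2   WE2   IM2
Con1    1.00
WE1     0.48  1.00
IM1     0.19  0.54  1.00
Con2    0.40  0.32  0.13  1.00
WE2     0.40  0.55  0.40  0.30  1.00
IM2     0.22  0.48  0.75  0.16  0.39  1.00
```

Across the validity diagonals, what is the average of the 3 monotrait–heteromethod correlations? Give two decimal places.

Convergent values: 0.40, 0.55, 0.75; mean = 1.70/3 = 0.57.

0.57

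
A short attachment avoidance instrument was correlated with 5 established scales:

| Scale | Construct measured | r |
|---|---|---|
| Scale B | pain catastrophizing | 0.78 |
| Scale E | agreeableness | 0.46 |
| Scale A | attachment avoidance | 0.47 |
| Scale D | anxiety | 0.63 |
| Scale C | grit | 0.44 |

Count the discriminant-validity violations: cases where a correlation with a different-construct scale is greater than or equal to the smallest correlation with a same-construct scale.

2

Convergent (same construct = attachment avoidance): Scale A.
Smallest convergent = 0.47. Discriminant values: 0.78, 0.46, 0.63, 0.44; count ≥ 0.47 → 2.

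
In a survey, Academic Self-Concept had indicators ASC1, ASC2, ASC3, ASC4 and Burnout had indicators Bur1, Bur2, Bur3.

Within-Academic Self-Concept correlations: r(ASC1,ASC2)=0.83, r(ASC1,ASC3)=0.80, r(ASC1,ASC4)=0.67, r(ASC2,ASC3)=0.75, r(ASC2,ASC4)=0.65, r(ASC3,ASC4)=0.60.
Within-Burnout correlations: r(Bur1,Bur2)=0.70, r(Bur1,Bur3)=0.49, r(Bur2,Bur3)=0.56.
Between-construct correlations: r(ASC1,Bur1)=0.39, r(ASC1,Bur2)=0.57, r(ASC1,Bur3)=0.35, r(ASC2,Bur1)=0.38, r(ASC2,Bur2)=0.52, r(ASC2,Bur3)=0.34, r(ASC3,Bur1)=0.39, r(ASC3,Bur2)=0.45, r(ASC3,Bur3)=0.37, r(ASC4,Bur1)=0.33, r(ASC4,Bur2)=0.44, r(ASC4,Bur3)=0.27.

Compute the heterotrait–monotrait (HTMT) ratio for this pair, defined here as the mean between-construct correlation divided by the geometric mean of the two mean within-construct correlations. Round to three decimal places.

Mean between = 4.80/12 = 0.4000.
Mean within-ASC = 4.30/6 = 0.7167; mean within-Bur = 1.75/3 = 0.5833.
Geometric mean = √(0.7167 × 0.5833) = 0.6466.
HTMT = 0.4000 / 0.6466 = 0.619.

0.619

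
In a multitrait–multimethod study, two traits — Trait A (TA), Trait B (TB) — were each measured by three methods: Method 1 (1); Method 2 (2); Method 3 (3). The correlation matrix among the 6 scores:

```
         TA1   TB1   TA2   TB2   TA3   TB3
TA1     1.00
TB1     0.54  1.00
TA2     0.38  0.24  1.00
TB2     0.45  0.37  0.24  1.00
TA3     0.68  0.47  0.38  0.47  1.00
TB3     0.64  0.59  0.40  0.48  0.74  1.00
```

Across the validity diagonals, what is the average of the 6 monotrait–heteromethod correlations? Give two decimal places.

0.48

Convergent values: 0.38, 0.68, 0.38, 0.37, 0.59, 0.48; mean = 2.88/6 = 0.48.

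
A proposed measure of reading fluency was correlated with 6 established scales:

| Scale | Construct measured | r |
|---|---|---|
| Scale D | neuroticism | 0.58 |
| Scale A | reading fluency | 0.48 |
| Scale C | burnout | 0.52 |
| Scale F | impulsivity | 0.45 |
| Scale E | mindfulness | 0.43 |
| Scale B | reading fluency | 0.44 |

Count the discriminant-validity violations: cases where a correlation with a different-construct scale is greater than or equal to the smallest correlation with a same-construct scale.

Convergent (same construct = reading fluency): Scale A, Scale B.
Smallest convergent = 0.44. Discriminant values: 0.58, 0.52, 0.45, 0.43; count ≥ 0.44 → 3.

3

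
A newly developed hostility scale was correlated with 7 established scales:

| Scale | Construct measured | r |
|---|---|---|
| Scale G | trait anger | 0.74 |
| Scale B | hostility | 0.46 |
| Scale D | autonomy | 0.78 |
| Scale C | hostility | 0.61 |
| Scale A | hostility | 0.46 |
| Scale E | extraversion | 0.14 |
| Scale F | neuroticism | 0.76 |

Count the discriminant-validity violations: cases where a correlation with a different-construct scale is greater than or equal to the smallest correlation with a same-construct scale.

3

Convergent (same construct = hostility): Scale B, Scale C, Scale A.
Smallest convergent = 0.46. Discriminant values: 0.74, 0.78, 0.14, 0.76; count ≥ 0.46 → 3.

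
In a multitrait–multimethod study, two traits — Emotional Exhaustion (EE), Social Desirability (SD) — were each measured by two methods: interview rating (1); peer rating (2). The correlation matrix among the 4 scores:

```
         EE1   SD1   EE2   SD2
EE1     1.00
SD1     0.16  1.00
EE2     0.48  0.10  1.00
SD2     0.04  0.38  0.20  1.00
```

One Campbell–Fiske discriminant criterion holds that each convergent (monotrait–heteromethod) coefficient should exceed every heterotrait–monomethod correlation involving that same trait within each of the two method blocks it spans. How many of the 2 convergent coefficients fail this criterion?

0

Convergent coefficients and their comparison sets:
EE (methods 1·2): 0.48 vs {0.16, 0.20} → pass.
SD (methods 1·2): 0.38 vs {0.16, 0.20} → pass.
0 of 2 fail.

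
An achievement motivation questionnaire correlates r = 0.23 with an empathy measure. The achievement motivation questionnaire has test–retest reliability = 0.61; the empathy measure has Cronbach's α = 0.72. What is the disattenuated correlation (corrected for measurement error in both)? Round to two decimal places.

0.35

r_true = r_obs / √(r_xx · r_yy) = 0.23 / √(0.61 × 0.72) = 0.23 / √0.4392 = 0.23 / 0.6627 ≈ 0.35.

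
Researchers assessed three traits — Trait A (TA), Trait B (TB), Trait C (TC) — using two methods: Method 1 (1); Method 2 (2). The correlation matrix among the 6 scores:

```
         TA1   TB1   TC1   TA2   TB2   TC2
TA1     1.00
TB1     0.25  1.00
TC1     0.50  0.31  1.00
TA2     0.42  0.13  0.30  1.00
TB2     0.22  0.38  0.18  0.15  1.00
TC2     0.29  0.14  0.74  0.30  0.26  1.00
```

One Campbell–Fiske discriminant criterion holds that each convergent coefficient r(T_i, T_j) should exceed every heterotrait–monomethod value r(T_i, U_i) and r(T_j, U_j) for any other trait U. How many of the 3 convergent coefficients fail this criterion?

1

Checking each validity diagonal entry against its comparison values:
TA (methods 1·2): 0.42 vs {0.25, 0.15, 0.50, 0.30} → fail.
TB (methods 1·2): 0.38 vs {0.25, 0.15, 0.31, 0.26} → pass.
TC (methods 1·2): 0.74 vs {0.50, 0.30, 0.31, 0.26} → pass.
1 of 3 fail.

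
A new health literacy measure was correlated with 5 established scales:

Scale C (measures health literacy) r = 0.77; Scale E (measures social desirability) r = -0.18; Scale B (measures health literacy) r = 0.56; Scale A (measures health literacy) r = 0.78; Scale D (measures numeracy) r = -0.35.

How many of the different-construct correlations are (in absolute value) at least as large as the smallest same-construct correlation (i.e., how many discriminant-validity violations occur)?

Convergent (same construct = health literacy): Scale C, Scale B, Scale A.
Smallest convergent = 0.56. Discriminant |r|: 0.18, 0.35; count ≥ 0.56 → 0.

0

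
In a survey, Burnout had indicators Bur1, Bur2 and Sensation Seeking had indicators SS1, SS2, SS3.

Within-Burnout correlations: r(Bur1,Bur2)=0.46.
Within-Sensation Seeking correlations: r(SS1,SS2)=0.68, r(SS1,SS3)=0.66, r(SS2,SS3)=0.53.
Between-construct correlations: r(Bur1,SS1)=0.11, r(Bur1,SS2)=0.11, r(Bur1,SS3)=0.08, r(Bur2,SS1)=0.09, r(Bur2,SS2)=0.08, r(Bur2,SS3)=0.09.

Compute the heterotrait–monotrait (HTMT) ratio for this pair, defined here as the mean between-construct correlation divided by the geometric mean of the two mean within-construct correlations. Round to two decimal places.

0.17

Mean between = 0.56/6 = 0.0933.
Mean within-Bur = 0.46/1 = 0.4600; mean within-SS = 1.87/3 = 0.6233.
Geometric mean = √(0.4600 × 0.6233) = 0.5355.
HTMT = 0.0933 / 0.5355 = 0.17.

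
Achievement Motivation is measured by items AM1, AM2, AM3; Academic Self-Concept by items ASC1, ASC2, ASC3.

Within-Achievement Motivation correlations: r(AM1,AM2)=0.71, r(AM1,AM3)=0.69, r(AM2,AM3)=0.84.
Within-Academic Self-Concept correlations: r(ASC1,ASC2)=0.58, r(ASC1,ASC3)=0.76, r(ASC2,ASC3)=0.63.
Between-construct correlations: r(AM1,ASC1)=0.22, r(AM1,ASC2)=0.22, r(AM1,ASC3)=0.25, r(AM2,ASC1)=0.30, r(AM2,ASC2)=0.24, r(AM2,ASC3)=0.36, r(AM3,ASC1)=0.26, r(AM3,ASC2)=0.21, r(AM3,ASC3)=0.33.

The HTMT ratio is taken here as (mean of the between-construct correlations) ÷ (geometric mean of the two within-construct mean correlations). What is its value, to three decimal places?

0.379

Mean between = 2.39/9 = 0.2656.
Mean within-AM = 2.24/3 = 0.7467; mean within-ASC = 1.97/3 = 0.6567.
Geometric mean = √(0.7467 × 0.6567) = 0.7003.
HTMT = 0.2656 / 0.7003 = 0.379.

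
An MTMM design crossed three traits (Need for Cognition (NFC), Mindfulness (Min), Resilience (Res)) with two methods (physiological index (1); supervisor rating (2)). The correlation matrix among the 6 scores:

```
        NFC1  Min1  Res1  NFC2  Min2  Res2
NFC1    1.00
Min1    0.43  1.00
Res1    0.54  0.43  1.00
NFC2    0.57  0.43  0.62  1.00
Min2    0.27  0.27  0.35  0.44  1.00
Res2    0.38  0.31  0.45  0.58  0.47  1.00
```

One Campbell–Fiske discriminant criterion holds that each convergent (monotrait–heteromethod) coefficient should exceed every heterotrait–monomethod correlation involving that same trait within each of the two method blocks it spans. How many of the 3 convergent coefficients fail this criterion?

3

Each convergent coefficient versus the relevant comparison correlations:
NFC (methods 1·2): 0.57 vs {0.43, 0.44, 0.54, 0.58} → fail.
Min (methods 1·2): 0.27 vs {0.43, 0.44, 0.43, 0.47} → fail.
Res (methods 1·2): 0.45 vs {0.54, 0.58, 0.43, 0.47} → fail.
3 of 3 fail.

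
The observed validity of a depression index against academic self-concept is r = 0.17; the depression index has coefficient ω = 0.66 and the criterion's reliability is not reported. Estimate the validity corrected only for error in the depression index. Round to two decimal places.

0.21

Single correction: r_c = r_obs / √r_xx = 0.17 / √0.66 = 0.17 / 0.8124 ≈ 0.21.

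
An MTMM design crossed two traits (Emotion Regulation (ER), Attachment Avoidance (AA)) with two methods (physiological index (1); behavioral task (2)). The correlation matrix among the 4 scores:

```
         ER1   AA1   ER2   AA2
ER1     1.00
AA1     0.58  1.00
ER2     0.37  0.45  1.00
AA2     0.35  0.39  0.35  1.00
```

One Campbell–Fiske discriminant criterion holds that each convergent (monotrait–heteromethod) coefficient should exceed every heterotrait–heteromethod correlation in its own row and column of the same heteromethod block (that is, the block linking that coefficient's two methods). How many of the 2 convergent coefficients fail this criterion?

Convergent coefficients and their comparison sets:
ER (methods 1·2): 0.37 vs {0.35, 0.45} → fail.
AA (methods 1·2): 0.39 vs {0.45, 0.35} → fail.
2 of 2 fail.

2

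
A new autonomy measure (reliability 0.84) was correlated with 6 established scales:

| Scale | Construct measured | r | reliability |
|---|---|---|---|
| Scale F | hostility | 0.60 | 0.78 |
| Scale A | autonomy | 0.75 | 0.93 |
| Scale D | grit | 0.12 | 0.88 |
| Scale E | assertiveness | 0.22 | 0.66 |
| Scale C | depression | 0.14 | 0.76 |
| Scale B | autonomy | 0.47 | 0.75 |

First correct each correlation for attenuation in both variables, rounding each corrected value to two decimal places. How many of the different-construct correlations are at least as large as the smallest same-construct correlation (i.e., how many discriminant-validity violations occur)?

1

Disattenuated r (r / √(r_scale · r_new)):
  Scale F (disc): 0.60 / √(0.78·0.84) = 0.74
  Scale A (conv): 0.75 / √(0.93·0.84) = 0.85
  Scale D (disc): 0.12 / √(0.88·0.84) = 0.14
  Scale E (disc): 0.22 / √(0.66·0.84) = 0.30
  Scale C (disc): 0.14 / √(0.76·0.84) = 0.18
  Scale B (conv): 0.47 / √(0.75·0.84) = 0.59
Smallest convergent = 0.59. Discriminant values: 0.74, 0.14, 0.30, 0.18; count ≥ 0.59 → 1.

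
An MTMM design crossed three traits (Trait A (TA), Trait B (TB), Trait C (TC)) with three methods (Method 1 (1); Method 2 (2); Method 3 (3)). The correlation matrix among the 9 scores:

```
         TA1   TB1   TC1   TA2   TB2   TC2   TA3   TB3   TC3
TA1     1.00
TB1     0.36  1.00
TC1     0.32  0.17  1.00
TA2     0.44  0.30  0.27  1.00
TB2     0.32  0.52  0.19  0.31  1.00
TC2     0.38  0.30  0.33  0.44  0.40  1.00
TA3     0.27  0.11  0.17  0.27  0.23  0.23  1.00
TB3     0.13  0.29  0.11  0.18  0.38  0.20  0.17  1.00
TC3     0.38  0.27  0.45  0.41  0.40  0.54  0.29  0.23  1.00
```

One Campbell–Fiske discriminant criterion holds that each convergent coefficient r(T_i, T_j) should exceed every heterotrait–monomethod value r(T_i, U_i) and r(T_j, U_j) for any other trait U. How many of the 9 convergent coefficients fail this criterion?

Convergent coefficients and their comparison sets:
TA (methods 1·2): 0.44 vs {0.36, 0.31, 0.32, 0.44} → fail.
TA (methods 1·3): 0.27 vs {0.36, 0.17, 0.32, 0.29} → fail.
TA (methods 2·3): 0.27 vs {0.31, 0.17, 0.44, 0.29} → fail.
TB (methods 1·2): 0.52 vs {0.36, 0.31, 0.17, 0.40} → pass.
TB (methods 1·3): 0.29 vs {0.36, 0.17, 0.17, 0.23} → fail.
TB (methods 2·3): 0.38 vs {0.31, 0.17, 0.40, 0.23} → fail.
TC (methods 1·2): 0.33 vs {0.32, 0.44, 0.17, 0.40} → fail.
TC (methods 1·3): 0.45 vs {0.32, 0.29, 0.17, 0.23} → pass.
TC (methods 2·3): 0.54 vs {0.44, 0.29, 0.40, 0.23} → pass.
6 of 9 fail.

6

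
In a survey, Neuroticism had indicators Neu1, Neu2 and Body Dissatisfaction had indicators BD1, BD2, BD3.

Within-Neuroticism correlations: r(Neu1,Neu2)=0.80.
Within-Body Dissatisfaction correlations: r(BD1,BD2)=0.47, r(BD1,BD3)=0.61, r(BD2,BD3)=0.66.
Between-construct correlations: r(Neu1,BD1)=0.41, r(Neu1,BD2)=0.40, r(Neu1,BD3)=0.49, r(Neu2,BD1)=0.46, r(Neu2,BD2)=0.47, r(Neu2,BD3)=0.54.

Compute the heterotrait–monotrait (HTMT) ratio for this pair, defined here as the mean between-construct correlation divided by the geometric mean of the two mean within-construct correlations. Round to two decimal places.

Mean heterotrait r = 2.77/6 = 0.4617.
Mean within-Neu = 0.80/1 = 0.8000; mean within-BD = 1.74/3 = 0.5800.
Geometric mean = √(0.8000 × 0.5800) = 0.6812.
HTMT = 0.4617 / 0.6812 = 0.68.

0.68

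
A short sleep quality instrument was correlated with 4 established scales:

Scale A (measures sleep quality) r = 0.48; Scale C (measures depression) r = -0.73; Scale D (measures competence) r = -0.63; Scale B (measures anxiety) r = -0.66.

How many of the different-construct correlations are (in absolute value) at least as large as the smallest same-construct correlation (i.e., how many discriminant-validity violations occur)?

3

Convergent (same construct = sleep quality): Scale A.
Smallest convergent = 0.48. Discriminant |r|: 0.73, 0.63, 0.66; count ≥ 0.48 → 3.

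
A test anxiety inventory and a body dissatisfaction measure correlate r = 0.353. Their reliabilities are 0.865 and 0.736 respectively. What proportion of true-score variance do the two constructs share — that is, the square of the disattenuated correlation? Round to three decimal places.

Disattenuated r = 0.353 / √(0.865 × 0.736) = 0.353 / 0.7979 = 0.4424.
Shared true-score variance = 0.4424² = 0.1957 ≈ 0.196.

0.196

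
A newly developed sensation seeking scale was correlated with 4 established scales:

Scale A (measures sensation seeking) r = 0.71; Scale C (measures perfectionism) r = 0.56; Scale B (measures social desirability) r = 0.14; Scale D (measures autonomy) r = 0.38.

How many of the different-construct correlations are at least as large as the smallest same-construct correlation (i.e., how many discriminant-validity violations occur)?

Convergent (same construct = sensation seeking): Scale A.
Smallest convergent = 0.71. Discriminant values: 0.56, 0.14, 0.38; count ≥ 0.71 → 0.

0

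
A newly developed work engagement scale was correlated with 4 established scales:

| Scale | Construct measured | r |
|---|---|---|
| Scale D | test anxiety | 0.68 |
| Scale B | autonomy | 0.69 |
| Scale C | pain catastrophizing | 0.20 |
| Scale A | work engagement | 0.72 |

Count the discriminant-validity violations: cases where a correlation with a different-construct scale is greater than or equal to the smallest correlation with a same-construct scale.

Convergent (same construct = work engagement): Scale A.
Smallest convergent = 0.72. Discriminant values: 0.68, 0.69, 0.20; count ≥ 0.72 → 0.

0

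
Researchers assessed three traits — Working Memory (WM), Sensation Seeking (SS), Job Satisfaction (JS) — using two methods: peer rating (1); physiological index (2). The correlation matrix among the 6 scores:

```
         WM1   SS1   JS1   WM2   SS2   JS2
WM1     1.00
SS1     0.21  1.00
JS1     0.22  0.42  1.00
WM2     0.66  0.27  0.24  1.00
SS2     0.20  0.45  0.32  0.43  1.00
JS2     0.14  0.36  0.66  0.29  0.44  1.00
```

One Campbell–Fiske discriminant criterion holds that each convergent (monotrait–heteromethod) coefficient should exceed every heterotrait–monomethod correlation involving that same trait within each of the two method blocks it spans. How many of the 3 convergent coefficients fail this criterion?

Checking each validity diagonal entry against its comparison values:
WM (methods 1·2): 0.66 vs {0.21, 0.43, 0.22, 0.29} → pass.
SS (methods 1·2): 0.45 vs {0.21, 0.43, 0.42, 0.44} → pass.
JS (methods 1·2): 0.66 vs {0.22, 0.29, 0.42, 0.44} → pass.
0 of 3 fail.

0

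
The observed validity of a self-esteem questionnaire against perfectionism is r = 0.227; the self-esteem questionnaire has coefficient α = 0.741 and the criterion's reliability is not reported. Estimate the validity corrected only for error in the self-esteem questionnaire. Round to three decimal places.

0.264

Single correction: r_c = r_obs / √r_xx = 0.227 / √0.741 = 0.227 / 0.8608 ≈ 0.264.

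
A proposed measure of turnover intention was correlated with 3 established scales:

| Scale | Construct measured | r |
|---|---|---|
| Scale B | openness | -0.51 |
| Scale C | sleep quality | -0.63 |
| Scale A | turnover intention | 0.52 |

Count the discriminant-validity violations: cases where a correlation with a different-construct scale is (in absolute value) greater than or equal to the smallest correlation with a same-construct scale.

Convergent (same construct = turnover intention): Scale A.
Smallest convergent = 0.52. Discriminant |r|: 0.51, 0.63; count ≥ 0.52 → 1.

1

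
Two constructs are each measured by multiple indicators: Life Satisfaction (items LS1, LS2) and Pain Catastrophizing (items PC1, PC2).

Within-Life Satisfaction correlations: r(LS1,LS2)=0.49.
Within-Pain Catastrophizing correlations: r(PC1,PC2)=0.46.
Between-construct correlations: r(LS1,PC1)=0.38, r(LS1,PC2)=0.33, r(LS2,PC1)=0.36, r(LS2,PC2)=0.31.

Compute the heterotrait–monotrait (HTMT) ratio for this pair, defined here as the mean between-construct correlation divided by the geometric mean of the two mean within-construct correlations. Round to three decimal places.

Mean between = 1.38/4 = 0.3450.
Mean within-LS = 0.49/1 = 0.4900; mean within-PC = 0.46/1 = 0.4600.
Geometric mean = √(0.4900 × 0.4600) = 0.4748.
HTMT = 0.3450 / 0.4748 = 0.727.

0.727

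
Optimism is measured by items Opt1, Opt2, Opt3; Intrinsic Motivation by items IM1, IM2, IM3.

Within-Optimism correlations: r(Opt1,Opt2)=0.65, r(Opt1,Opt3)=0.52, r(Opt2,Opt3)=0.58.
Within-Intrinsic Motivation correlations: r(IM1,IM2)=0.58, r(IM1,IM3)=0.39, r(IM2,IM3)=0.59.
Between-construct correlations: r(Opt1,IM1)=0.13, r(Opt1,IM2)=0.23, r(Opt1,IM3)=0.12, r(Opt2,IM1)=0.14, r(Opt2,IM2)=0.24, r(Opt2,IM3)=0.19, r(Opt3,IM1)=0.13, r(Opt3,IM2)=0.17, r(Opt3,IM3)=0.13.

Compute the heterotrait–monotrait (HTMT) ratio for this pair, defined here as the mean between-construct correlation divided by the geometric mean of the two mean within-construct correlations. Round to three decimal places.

Mean heterotrait r = 1.48/9 = 0.1644.
Mean within-Opt = 1.75/3 = 0.5833; mean within-IM = 1.56/3 = 0.5200.
Geometric mean = √(0.5833 × 0.5200) = 0.5507.
HTMT = 0.1644 / 0.5507 = 0.299.

0.299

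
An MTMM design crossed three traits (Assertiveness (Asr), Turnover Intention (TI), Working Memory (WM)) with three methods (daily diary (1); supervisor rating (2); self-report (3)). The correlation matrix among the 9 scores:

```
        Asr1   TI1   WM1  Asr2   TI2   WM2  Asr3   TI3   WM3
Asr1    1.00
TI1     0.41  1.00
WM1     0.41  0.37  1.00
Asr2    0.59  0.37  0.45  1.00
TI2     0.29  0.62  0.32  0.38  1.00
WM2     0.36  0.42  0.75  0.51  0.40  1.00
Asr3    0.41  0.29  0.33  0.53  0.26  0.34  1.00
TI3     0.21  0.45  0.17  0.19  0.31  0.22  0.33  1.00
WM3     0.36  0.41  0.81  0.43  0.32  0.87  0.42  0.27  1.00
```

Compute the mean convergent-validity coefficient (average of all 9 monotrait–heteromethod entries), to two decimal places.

Convergent values: 0.59, 0.41, 0.53, 0.62, 0.45, 0.31, 0.75, 0.81, 0.87; mean = 5.34/9 = 0.59.

0.59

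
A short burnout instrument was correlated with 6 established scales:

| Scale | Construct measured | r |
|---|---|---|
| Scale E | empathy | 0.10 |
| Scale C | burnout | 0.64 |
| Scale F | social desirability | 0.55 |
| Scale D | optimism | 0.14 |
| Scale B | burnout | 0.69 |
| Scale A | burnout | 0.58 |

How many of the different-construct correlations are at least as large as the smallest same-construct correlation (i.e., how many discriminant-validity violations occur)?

0

Convergent (same construct = burnout): Scale C, Scale B, Scale A.
Smallest convergent = 0.58. Discriminant values: 0.10, 0.55, 0.14; count ≥ 0.58 → 0.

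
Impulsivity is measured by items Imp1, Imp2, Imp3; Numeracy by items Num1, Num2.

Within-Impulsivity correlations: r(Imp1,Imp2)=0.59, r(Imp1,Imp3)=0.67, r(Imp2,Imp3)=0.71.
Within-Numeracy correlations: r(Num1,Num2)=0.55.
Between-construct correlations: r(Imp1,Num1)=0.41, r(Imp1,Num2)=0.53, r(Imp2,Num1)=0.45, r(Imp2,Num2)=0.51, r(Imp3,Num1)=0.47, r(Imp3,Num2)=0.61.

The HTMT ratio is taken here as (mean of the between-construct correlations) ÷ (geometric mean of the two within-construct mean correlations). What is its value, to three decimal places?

0.826

Between-construct mean = 2.98/6 = 0.4967.
Mean within-Imp = 1.97/3 = 0.6567; mean within-Num = 0.55/1 = 0.5500.
Geometric mean = √(0.6567 × 0.5500) = 0.6010.
HTMT = 0.4967 / 0.6010 = 0.826.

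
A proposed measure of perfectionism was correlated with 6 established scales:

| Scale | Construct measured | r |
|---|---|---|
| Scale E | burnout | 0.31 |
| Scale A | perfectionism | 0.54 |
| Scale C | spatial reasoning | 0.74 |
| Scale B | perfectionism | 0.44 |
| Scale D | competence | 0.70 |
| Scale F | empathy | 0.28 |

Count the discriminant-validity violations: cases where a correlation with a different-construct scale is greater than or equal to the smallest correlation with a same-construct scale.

2

Convergent (same construct = perfectionism): Scale A, Scale B.
Smallest convergent = 0.44. Discriminant values: 0.31, 0.74, 0.70, 0.28; count ≥ 0.44 → 2.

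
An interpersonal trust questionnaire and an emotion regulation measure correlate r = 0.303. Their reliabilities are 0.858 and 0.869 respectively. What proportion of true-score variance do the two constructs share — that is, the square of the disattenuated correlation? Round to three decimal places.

0.123

Disattenuated r = 0.303 / √(0.858 × 0.869) = 0.303 / 0.8635 = 0.3509.
Shared true-score variance = 0.3509² = 0.1231 ≈ 0.123.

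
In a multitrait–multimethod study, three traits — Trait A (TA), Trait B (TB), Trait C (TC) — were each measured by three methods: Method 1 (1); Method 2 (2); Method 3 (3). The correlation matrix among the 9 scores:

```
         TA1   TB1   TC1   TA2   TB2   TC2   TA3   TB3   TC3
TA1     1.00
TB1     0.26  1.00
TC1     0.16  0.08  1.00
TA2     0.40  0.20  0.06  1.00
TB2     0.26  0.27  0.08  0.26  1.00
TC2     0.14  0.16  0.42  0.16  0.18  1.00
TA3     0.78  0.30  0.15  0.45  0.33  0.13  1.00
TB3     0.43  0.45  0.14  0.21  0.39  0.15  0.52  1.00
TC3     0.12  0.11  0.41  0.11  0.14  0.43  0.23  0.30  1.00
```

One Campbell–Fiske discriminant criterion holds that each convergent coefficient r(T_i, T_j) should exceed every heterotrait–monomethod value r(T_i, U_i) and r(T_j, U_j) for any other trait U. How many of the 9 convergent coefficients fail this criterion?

3

Each convergent coefficient versus the relevant comparison correlations:
TA (methods 1·2): 0.40 vs {0.26, 0.26, 0.16, 0.16} → pass.
TA (methods 1·3): 0.78 vs {0.26, 0.52, 0.16, 0.23} → pass.
TA (methods 2·3): 0.45 vs {0.26, 0.52, 0.16, 0.23} → fail.
TB (methods 1·2): 0.27 vs {0.26, 0.26, 0.08, 0.18} → pass.
TB (methods 1·3): 0.45 vs {0.26, 0.52, 0.08, 0.30} → fail.
TB (methods 2·3): 0.39 vs {0.26, 0.52, 0.18, 0.30} → fail.
TC (methods 1·2): 0.42 vs {0.16, 0.16, 0.08, 0.18} → pass.
TC (methods 1·3): 0.41 vs {0.16, 0.23, 0.08, 0.30} → pass.
TC (methods 2·3): 0.43 vs {0.16, 0.23, 0.18, 0.30} → pass.
3 of 9 fail.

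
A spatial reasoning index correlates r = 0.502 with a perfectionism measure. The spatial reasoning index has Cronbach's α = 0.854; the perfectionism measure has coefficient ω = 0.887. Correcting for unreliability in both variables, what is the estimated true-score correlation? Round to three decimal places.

0.577

r_true = r_obs / √(r_xx · r_yy) = 0.502 / √(0.854 × 0.887) = 0.502 / √0.757498 = 0.502 / 0.8703 ≈ 0.577.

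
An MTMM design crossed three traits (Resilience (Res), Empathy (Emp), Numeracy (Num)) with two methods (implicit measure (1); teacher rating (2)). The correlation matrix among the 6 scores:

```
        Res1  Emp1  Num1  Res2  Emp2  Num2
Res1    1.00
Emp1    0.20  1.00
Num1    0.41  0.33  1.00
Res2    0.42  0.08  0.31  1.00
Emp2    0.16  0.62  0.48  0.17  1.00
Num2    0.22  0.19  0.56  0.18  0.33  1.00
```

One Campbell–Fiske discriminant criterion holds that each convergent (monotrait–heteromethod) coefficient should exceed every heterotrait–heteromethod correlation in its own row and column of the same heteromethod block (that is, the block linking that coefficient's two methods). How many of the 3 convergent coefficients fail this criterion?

0

Convergent coefficients and their comparison sets:
Res (methods 1·2): 0.42 vs {0.16, 0.08, 0.22, 0.31} → pass.
Emp (methods 1·2): 0.62 vs {0.08, 0.16, 0.19, 0.48} → pass.
Num (methods 1·2): 0.56 vs {0.31, 0.22, 0.48, 0.19} → pass.
0 of 3 fail.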